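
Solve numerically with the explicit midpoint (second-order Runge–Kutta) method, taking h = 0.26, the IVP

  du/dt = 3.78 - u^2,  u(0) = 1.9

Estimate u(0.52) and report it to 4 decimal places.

1.9333

Midpoint: k1 = f(t_n, u_n); k2 = f(t_n + h/2, u_n + (h/2)·k1); u_{n+1} = u_n + h·k2.
t=0.000000, u=1.900000:
  k1 = f(0.000000, 1.900000) = 0.170000
  k2 = f(0.130000, 1.922100) = 0.085532
  u ← 1.900000 + 0.26·0.085532 = 1.922238
t=0.260000, u=1.922238:
  k1 = f(0.260000, 1.922238) = 0.085000
  k2 = f(0.390000, 1.933288) = 0.042397
  u ← 1.922238 + 0.26·0.042397 = 1.933261
u(0.52) ≈ 1.9333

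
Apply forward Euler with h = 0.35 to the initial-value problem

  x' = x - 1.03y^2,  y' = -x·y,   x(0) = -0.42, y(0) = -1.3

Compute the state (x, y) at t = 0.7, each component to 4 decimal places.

-2.3895, -2.1050

Euler on (x,y): x_{n+1} = x_n + h·x', y_{n+1} = y_n + h·y'.
0.000000: (-0.420000, -1.300000); f=(-2.160700, -0.546000) → (-1.176245, -1.491100)
0.350000: (-1.176245, -1.491100); f=(-3.466326, -1.753899) → (-2.389459, -2.104965)
(x(0.7), y(0.7)) ≈ (-2.3895, -2.1050)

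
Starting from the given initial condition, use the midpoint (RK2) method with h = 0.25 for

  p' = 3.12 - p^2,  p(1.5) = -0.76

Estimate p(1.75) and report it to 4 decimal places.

-0.0289

Midpoint: k1 = f(t_n, p_n); k2 = f(t_n + h/2, p_n + (h/2)·k1); p_{n+1} = p_n + h·k2.
t=1.500000, p=-0.760000:
  k1 = f(1.500000, -0.760000) = 2.542400
  k2 = f(1.625000, -0.442200) = 2.924459
  p ← -0.760000 + 0.25·2.924459 = -0.028885
p(1.75) ≈ -0.0289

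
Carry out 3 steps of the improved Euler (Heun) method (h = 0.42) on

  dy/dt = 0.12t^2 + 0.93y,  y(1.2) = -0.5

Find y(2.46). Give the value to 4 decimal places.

Heun: k1 = f(t_n, y_n); k2 = f(t_n + h, y_n + h·k1); y_{n+1} = y_n + (h/2)·(k1 + k2).
t=1.200000, y=-0.500000:
  k1 = f(1.200000, -0.500000) = -0.292200
  k2 = f(1.620000, -0.622724) = -0.264205
  y ← -0.500000 + (0.42/2)·(-0.292200 + (-0.264205)) = -0.616845
t=1.620000, y=-0.616845:
  k1 = f(1.620000, -0.616845) = -0.258738
  k2 = f(2.040000, -0.725515) = -0.175337
  y ← -0.616845 + (0.42/2)·(-0.258738 + (-0.175337)) = -0.708001
t=2.040000, y=-0.708001:
  k1 = f(2.040000, -0.708001) = -0.159049
  k2 = f(2.460000, -0.774801) = 0.005627
  y ← -0.708001 + (0.42/2)·(-0.159049 + 0.005627) = -0.740219
y(2.46) ≈ -0.7402

-0.7402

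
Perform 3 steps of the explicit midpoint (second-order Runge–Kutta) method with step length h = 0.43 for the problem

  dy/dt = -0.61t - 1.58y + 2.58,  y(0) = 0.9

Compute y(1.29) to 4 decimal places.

Midpoint: k1 = f(t_n, y_n); k2 = f(t_n + h/2, y_n + (h/2)·k1); y_{n+1} = y_n + h·k2.
t=0.000000, y=0.900000:
  k1 = f(0.000000, 0.900000) = 1.158000
  k2 = f(0.215000, 1.148970) = 0.633477
  y ← 0.900000 + 0.43·0.633477 = 1.172395
t=0.430000, y=1.172395:
  k1 = f(0.430000, 1.172395) = 0.465315
  k2 = f(0.645000, 1.272438) = 0.176098
  y ← 1.172395 + 0.43·0.176098 = 1.248117
t=0.860000, y=1.248117:
  k1 = f(0.860000, 1.248117) = 0.083375
  k2 = f(1.075000, 1.266043) = -0.076098
  y ← 1.248117 + 0.43·(-0.076098) = 1.215395
y(1.29) ≈ 1.2154

1.2154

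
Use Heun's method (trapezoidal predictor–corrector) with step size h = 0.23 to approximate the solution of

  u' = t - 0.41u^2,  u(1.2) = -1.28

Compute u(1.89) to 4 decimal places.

Heun: k1 = f(t_n, u_n); k2 = f(t_n + h, u_n + h·k1); u_{n+1} = u_n + (h/2)·(k1 + k2).
t=1.200000, u=-1.280000:
  k1 = f(1.200000, -1.280000) = 0.528256
  k2 = f(1.430000, -1.158501) = 0.879729
  u ← -1.280000 + (0.23/2)·(0.528256 + 0.879729) = -1.118082
t=1.430000, u=-1.118082:
  k1 = f(1.430000, -1.118082) = 0.917456
  k2 = f(1.660000, -0.907067) = 1.322664
  u ← -1.118082 + (0.23/2)·(0.917456 + 1.322664) = -0.860468
t=1.660000, u=-0.860468:
  k1 = f(1.660000, -0.860468) = 1.356434
  k2 = f(1.890000, -0.548488) = 1.766656
  u ← -0.860468 + (0.23/2)·(1.356434 + 1.766656) = -0.501313
u(1.89) ≈ -0.5013

-0.5013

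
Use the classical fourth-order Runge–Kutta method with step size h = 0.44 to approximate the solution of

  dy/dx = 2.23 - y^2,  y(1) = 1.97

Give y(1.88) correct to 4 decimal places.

RK4: k1 = f(x_n, y_n); k2 = f(x_n + h/2, y_n + (h/2)·k1); k3 = f(x_n + h/2, y_n + (h/2)·k2); k4 = f(x_n + h, y_n + h·k3); y_{n+1} = y_n + (h/6)·(k1 + 2k2 + 2k3 + k4).
x=1.000000, y=1.970000:
  k1 = f(1.000000, 1.970000) = -1.650900
  k2 = f(1.220000, 1.606802) = -0.351813
  k3 = f(1.220000, 1.892601) = -1.351939
  k4 = f(1.440000, 1.375147) = 0.338972
  y ← 1.970000 + (0.44/6)·(k1 + 2k2 + 2k3 + k4) = 1.623908
x=1.440000, y=1.623908:
  k1 = f(1.440000, 1.623908) = -0.407078
  k2 = f(1.660000, 1.534351) = -0.124233
  k3 = f(1.660000, 1.596577) = -0.319058
  k4 = f(1.880000, 1.483523) = 0.029160
  y ← 1.623908 + (0.44/6)·(k1 + 2k2 + 2k3 + k4) = 1.531178
y(1.88) ≈ 1.5312

1.5312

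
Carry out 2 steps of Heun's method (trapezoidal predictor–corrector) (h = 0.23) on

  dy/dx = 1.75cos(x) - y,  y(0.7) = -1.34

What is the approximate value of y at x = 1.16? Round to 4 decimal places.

-0.4868

Heun: k1 = f(x_n, y_n); k2 = f(x_n + h, y_n + h·k1); y_{n+1} = y_n + (h/2)·(k1 + k2).
x=0.700000, y=-1.340000:
  k1 = f(0.700000, -1.340000) = 2.678474
  k2 = f(0.930000, -0.723951) = 1.770160
  y ← -1.340000 + (0.23/2)·(2.678474 + 1.770160) = -0.828407
x=0.930000, y=-0.828407:
  k1 = f(0.930000, -0.828407) = 1.874617
  k2 = f(1.160000, -0.397245) = 1.096089
  y ← -0.828407 + (0.23/2)·(1.874617 + 1.096089) = -0.486776
y(1.16) ≈ -0.4868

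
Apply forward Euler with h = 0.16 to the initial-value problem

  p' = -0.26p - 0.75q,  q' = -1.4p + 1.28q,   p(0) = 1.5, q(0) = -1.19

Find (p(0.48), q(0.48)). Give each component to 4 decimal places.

1.9535, -3.3822

Euler on (p,q): p_{n+1} = p_n + h·p', q_{n+1} = q_n + h·q'.
0.000000: (1.500000, -1.190000); f=(0.502500, -3.623200) → (1.580400, -1.769712)
0.160000: (1.580400, -1.769712); f=(0.916380, -4.477791) → (1.727021, -2.486159)
0.320000: (1.727021, -2.486159); f=(1.415594, -5.600112) → (1.953516, -3.382177)
(p(0.48), q(0.48)) ≈ (1.9535, -3.3822)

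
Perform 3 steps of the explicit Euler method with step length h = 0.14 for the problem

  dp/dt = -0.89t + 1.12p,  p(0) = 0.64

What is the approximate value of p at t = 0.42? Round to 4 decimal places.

Euler: p_{n+1} = p_n + h·f(t_n, p_n).
t=0.000000, p=0.640000: f=0.716800 → p ← 0.640000 + 0.14·0.716800 = 0.740352
t=0.140000, p=0.740352: f=0.704594 → p ← 0.740352 + 0.14·0.704594 = 0.838995
t=0.280000, p=0.838995: f=0.690475 → p ← 0.838995 + 0.14·0.690475 = 0.935662
p(0.42) ≈ 0.9357

0.9357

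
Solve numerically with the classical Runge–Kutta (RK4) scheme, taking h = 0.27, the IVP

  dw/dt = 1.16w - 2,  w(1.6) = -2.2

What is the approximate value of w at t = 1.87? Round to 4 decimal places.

RK4: k1 = f(t_n, w_n); k2 = f(t_n + h/2, w_n + (h/2)·k1); k3 = f(t_n + h/2, w_n + (h/2)·k2); k4 = f(t_n + h, w_n + h·k3); w_{n+1} = w_n + (h/6)·(k1 + 2k2 + 2k3 + k4).
t=1.600000, w=-2.200000:
  k1 = f(1.600000, -2.200000) = -4.552000
  k2 = f(1.735000, -2.814520) = -5.264843
  k3 = f(1.735000, -2.910754) = -5.376474
  k4 = f(1.870000, -3.651648) = -6.235912
  w ← -2.200000 + (0.27/6)·(k1 + 2k2 + 2k3 + k4) = -3.643175
w(1.87) ≈ -3.6432

-3.6432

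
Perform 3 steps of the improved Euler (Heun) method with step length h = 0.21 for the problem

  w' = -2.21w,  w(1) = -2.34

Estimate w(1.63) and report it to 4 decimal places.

-0.6238

Heun: k1 = f(x_n, w_n); k2 = f(x_n + h, w_n + h·k1); w_{n+1} = w_n + (h/2)·(k1 + k2).
x=1.000000, w=-2.340000:
  k1 = f(1.000000, -2.340000) = 5.171400
  k2 = f(1.210000, -1.254006) = 2.771353
  w ← -2.340000 + (0.21/2)·(5.171400 + 2.771353) = -1.506011
x=1.210000, w=-1.506011:
  k1 = f(1.210000, -1.506011) = 3.328284
  k2 = f(1.420000, -0.807071) = 1.783627
  w ← -1.506011 + (0.21/2)·(3.328284 + 1.783627) = -0.969260
x=1.420000, w=-0.969260:
  k1 = f(1.420000, -0.969260) = 2.142065
  k2 = f(1.630000, -0.519427) = 1.147933
  w ← -0.969260 + (0.21/2)·(2.142065 + 1.147933) = -0.623810
w(1.63) ≈ -0.6238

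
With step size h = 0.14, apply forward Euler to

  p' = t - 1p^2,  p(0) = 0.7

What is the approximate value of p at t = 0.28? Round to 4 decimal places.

Euler: p_{n+1} = p_n + h·f(t_n, p_n).
t=0.000000, p=0.700000: f=-0.490000 → p ← 0.700000 + 0.14·(-0.490000) = 0.631400
t=0.140000, p=0.631400: f=-0.258666 → p ← 0.631400 + 0.14·(-0.258666) = 0.595187
p(0.28) ≈ 0.5952

0.5952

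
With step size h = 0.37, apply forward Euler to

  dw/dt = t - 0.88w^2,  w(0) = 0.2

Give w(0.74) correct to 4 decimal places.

Euler: w_{n+1} = w_n + h·f(t_n, w_n).
t=0.000000, w=0.200000: f=-0.035200 → w ← 0.200000 + 0.37·(-0.035200) = 0.186976
t=0.370000, w=0.186976: f=0.339235 → w ← 0.186976 + 0.37·0.339235 = 0.312493
w(0.74) ≈ 0.3125

0.3125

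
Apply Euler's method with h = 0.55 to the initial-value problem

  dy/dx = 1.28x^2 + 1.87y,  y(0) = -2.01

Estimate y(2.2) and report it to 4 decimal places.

-29.5118

Euler: y_{n+1} = y_n + h·f(x_n, y_n).
x=0.000000, y=-2.010000: f=-3.758700 → y ← -2.010000 + 0.55·(-3.758700) = -4.077285
x=0.550000, y=-4.077285: f=-7.237323 → y ← -4.077285 + 0.55·(-7.237323) = -8.057813
x=1.100000, y=-8.057813: f=-13.519310 → y ← -8.057813 + 0.55·(-13.519310) = -15.493433
x=1.650000, y=-15.493433: f=-25.487920 → y ← -15.493433 + 0.55·(-25.487920) = -29.511789
y(2.2) ≈ -29.5118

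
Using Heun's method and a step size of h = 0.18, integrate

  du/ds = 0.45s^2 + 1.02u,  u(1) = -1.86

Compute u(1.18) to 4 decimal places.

Heun: k1 = f(s_n, u_n); k2 = f(s_n + h, u_n + h·k1); u_{n+1} = u_n + (h/2)·(k1 + k2).
s=1.000000, u=-1.860000:
  k1 = f(1.000000, -1.860000) = -1.447200
  k2 = f(1.180000, -2.120496) = -1.536326
  u ← -1.860000 + (0.18/2)·(-1.447200 + (-1.536326)) = -2.128517
u(1.18) ≈ -2.1285

-2.1285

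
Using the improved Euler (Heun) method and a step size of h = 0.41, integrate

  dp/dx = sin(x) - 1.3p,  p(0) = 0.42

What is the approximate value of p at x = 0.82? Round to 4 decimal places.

Heun: k1 = f(x_n, p_n); k2 = f(x_n + h, p_n + h·k1); p_{n+1} = p_n + (h/2)·(k1 + k2).
x=0.000000, p=0.420000:
  k1 = f(0.000000, 0.420000) = -0.546000
  k2 = f(0.410000, 0.196140) = 0.143627
  p ← 0.420000 + (0.41/2)·(-0.546000 + 0.143627) = 0.337514
x=0.410000, p=0.337514:
  k1 = f(0.410000, 0.337514) = -0.040158
  k2 = f(0.820000, 0.321049) = 0.313783
  p ← 0.337514 + (0.41/2)·(-0.040158 + 0.313783) = 0.393607
p(0.82) ≈ 0.3936

0.3936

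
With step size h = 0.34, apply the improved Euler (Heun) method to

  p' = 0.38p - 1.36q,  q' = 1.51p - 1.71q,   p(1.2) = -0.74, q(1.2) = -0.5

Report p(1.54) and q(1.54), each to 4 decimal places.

Heun on (p,q): k1 = f(t_n, state_n); k2 = f(t_n + h, state_n + h·k1); state_{n+1} = state_n + (h/2)·(k1 + k2).
1.200000: (-0.740000, -0.500000)
  k1 = (0.398800, -0.262400)
  predictor → (-0.604408, -0.589216)
  k2 = (0.571659, 0.094903)
  → (-0.575022, -0.528474)
(p(1.54), q(1.54)) ≈ (-0.5750, -0.5285)

-0.5750, -0.5285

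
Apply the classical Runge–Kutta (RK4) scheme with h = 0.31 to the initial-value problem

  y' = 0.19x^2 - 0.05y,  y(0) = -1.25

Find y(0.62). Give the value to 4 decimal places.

RK4: k1 = f(x_n, y_n); k2 = f(x_n + h/2, y_n + (h/2)·k1); k3 = f(x_n + h/2, y_n + (h/2)·k2); k4 = f(x_n + h, y_n + h·k3); y_{n+1} = y_n + (h/6)·(k1 + 2k2 + 2k3 + k4).
x=0.000000, y=-1.250000:
  k1 = f(0.000000, -1.250000) = 0.062500
  k2 = f(0.155000, -1.240312) = 0.066580
  k3 = f(0.155000, -1.239680) = 0.066549
  k4 = f(0.310000, -1.229370) = 0.079727
  y ← -1.250000 + (0.31/6)·(k1 + 2k2 + 2k3 + k4) = -1.228895
x=0.310000, y=-1.228895:
  k1 = f(0.310000, -1.228895) = 0.079704
  k2 = f(0.465000, -1.216541) = 0.101910
  k3 = f(0.465000, -1.213099) = 0.101738
  k4 = f(0.620000, -1.197356) = 0.132904
  y ← -1.228895 + (0.31/6)·(k1 + 2k2 + 2k3 + k4) = -1.196867
y(0.62) ≈ -1.1969

-1.1969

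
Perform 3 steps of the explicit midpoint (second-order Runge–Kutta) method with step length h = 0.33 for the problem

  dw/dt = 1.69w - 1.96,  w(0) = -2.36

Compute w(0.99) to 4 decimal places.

Midpoint: k1 = f(t_n, w_n); k2 = f(t_n + h/2, w_n + (h/2)·k1); w_{n+1} = w_n + h·k2.
t=0.000000, w=-2.360000:
  k1 = f(0.000000, -2.360000) = -5.948400
  k2 = f(0.165000, -3.341486) = -7.607111
  w ← -2.360000 + 0.33·(-7.607111) = -4.870347
t=0.330000, w=-4.870347:
  k1 = f(0.330000, -4.870347) = -10.190886
  k2 = f(0.495000, -6.551843) = -13.032615
  w ← -4.870347 + 0.33·(-13.032615) = -9.171110
t=0.660000, w=-9.171110:
  k1 = f(0.660000, -9.171110) = -17.459175
  k2 = f(0.825000, -12.051873) = -22.327666
  w ← -9.171110 + 0.33·(-22.327666) = -16.539239
w(0.99) ≈ -16.5392

-16.5392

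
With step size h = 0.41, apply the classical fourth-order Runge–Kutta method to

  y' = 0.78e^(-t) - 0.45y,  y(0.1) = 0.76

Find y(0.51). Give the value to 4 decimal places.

RK4: k1 = f(t_n, y_n); k2 = f(t_n + h/2, y_n + (h/2)·k1); k3 = f(t_n + h/2, y_n + (h/2)·k2); k4 = f(t_n + h, y_n + h·k3); y_{n+1} = y_n + (h/6)·(k1 + 2k2 + 2k3 + k4).
t=0.100000, y=0.760000:
  k1 = f(0.100000, 0.760000) = 0.363773
  k2 = f(0.305000, 0.834574) = 0.199398
  k3 = f(0.305000, 0.800877) = 0.214562
  k4 = f(0.510000, 0.847970) = 0.086800
  y ← 0.760000 + (0.41/6)·(k1 + 2k2 + 2k3 + k4) = 0.847364
y(0.51) ≈ 0.8474

0.8474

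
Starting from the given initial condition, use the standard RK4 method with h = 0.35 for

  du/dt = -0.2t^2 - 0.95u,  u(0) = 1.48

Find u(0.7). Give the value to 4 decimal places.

0.7417

RK4: k1 = f(t_n, u_n); k2 = f(t_n + h/2, u_n + (h/2)·k1); k3 = f(t_n + h/2, u_n + (h/2)·k2); k4 = f(t_n + h, u_n + h·k3); u_{n+1} = u_n + (h/6)·(k1 + 2k2 + 2k3 + k4).
t=0.000000, u=1.480000:
  k1 = f(0.000000, 1.480000) = -1.406000
  k2 = f(0.175000, 1.233950) = -1.178378
  k3 = f(0.175000, 1.273784) = -1.216220
  k4 = f(0.350000, 1.054323) = -1.026107
  u ← 1.480000 + (0.35/6)·(k1 + 2k2 + 2k3 + k4) = 1.058757
t=0.350000, u=1.058757:
  k1 = f(0.350000, 1.058757) = -1.030320
  k2 = f(0.525000, 0.878451) = -0.889654
  k3 = f(0.525000, 0.903068) = -0.913040
  k4 = f(0.700000, 0.739194) = -0.800234
  u ← 1.058757 + (0.35/6)·(k1 + 2k2 + 2k3 + k4) = 0.741661
u(0.7) ≈ 0.7417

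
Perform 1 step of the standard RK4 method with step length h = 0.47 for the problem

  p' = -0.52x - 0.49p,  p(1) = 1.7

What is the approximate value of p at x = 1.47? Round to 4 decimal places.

RK4: k1 = f(x_n, p_n); k2 = f(x_n + h/2, p_n + (h/2)·k1); k3 = f(x_n + h/2, p_n + (h/2)·k2); k4 = f(x_n + h, p_n + h·k3); p_{n+1} = p_n + (h/6)·(k1 + 2k2 + 2k3 + k4).
x=1.000000, p=1.700000:
  k1 = f(1.000000, 1.700000) = -1.353000
  k2 = f(1.235000, 1.382045) = -1.319402
  k3 = f(1.235000, 1.389941) = -1.323271
  k4 = f(1.470000, 1.078063) = -1.292651
  p ← 1.700000 + (0.47/6)·(k1 + 2k2 + 2k3 + k4) = 1.078739
p(1.47) ≈ 1.0787

1.0787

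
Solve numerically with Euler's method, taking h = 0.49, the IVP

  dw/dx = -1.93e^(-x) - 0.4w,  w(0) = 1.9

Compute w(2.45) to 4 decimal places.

-0.5954

Euler: w_{n+1} = w_n + h·f(x_n, w_n).
x=0.000000, w=1.900000: f=-2.690000 → w ← 1.900000 + 0.49·(-2.690000) = 0.581900
x=0.490000, w=0.581900: f=-1.415129 → w ← 0.581900 + 0.49·(-1.415129) = -0.111513
x=0.980000, w=-0.111513: f=-0.679745 → w ← -0.111513 + 0.49·(-0.679745) = -0.444588
x=1.470000, w=-0.444588: f=-0.265921 → w ← -0.444588 + 0.49·(-0.265921) = -0.574890
x=1.960000, w=-0.574890: f=-0.041901 → w ← -0.574890 + 0.49·(-0.041901) = -0.595421
w(2.45) ≈ -0.5954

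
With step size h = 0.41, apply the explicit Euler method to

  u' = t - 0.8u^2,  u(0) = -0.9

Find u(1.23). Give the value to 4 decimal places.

Euler: u_{n+1} = u_n + h·f(t_n, u_n).
t=0.000000, u=-0.900000: f=-0.648000 → u ← -0.900000 + 0.41·(-0.648000) = -1.165680
t=0.410000, u=-1.165680: f=-0.677048 → u ← -1.165680 + 0.41·(-0.677048) = -1.443270
t=0.820000, u=-1.443270: f=-0.846422 → u ← -1.443270 + 0.41·(-0.846422) = -1.790303
u(1.23) ≈ -1.7903

-1.7903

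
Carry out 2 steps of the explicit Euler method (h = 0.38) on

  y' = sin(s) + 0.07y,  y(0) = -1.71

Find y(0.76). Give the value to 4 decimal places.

Euler: y_{n+1} = y_n + h·f(s_n, y_n).
s=0.000000, y=-1.710000: f=-0.119700 → y ← -1.710000 + 0.38·(-0.119700) = -1.755486
s=0.380000, y=-1.755486: f=0.248036 → y ← -1.755486 + 0.38·0.248036 = -1.661232
y(0.76) ≈ -1.6612

-1.6612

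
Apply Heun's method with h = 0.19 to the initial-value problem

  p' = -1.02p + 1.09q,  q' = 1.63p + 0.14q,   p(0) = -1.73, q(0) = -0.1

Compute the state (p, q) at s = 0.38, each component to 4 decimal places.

-1.4003, -1.0583

Heun on (p,q): k1 = f(s_n, state_n); k2 = f(s_n + h, state_n + h·k1); state_{n+1} = state_n + (h/2)·(k1 + k2).
0.000000: (-1.730000, -0.100000)
  k1 = (1.655600, -2.833900)
  predictor → (-1.415436, -0.638441)
  k2 = (0.747844, -2.396542)
  → (-1.501673, -0.596892)
0.190000: (-1.501673, -0.596892)
  k1 = (0.881094, -2.531292)
  predictor → (-1.334265, -1.077837)
  k2 = (0.186107, -2.325749)
  → (-1.400289, -1.058311)
(p(0.38), q(0.38)) ≈ (-1.4003, -1.0583)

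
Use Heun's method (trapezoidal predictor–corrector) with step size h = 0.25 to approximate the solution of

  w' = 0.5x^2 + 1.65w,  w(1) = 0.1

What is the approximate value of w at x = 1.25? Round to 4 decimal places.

Heun: k1 = f(x_n, w_n); k2 = f(x_n + h, w_n + h·k1); w_{n+1} = w_n + (h/2)·(k1 + k2).
x=1.000000, w=0.100000:
  k1 = f(1.000000, 0.100000) = 0.665000
  k2 = f(1.250000, 0.266250) = 1.220562
  w ← 0.100000 + (0.25/2)·(0.665000 + 1.220562) = 0.335695
w(1.25) ≈ 0.3357

0.3357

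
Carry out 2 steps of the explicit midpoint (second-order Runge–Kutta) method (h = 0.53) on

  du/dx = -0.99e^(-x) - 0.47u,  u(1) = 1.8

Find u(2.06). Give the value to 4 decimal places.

Midpoint: k1 = f(x_n, u_n); k2 = f(x_n + h/2, u_n + (h/2)·k1); u_{n+1} = u_n + h·k2.
x=1.000000, u=1.800000:
  k1 = f(1.000000, 1.800000) = -1.210201
  k2 = f(1.265000, 1.479297) = -0.974686
  u ← 1.800000 + 0.53·(-0.974686) = 1.283416
x=1.530000, u=1.283416:
  k1 = f(1.530000, 1.283416) = -0.817576
  k2 = f(1.795000, 1.066759) = -0.665843
  u ← 1.283416 + 0.53·(-0.665843) = 0.930520
u(2.06) ≈ 0.9305

0.9305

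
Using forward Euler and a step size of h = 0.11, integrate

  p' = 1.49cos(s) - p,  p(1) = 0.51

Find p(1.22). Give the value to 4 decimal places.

Euler: p_{n+1} = p_n + h·f(s_n, p_n).
s=1.000000, p=0.510000: f=0.295050 → p ← 0.510000 + 0.11·0.295050 = 0.542456
s=1.110000, p=0.542456: f=0.120090 → p ← 0.542456 + 0.11·0.120090 = 0.555665
p(1.22) ≈ 0.5557

0.5557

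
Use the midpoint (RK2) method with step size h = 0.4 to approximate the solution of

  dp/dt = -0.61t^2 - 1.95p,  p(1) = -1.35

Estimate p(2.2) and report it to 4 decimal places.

-1.1622

Midpoint: k1 = f(t_n, p_n); k2 = f(t_n + h/2, p_n + (h/2)·k1); p_{n+1} = p_n + h·k2.
t=1.000000, p=-1.350000:
  k1 = f(1.000000, -1.350000) = 2.022500
  k2 = f(1.200000, -0.945500) = 0.965325
  p ← -1.350000 + 0.4·0.965325 = -0.963870
t=1.400000, p=-0.963870:
  k1 = f(1.400000, -0.963870) = 0.683947
  k2 = f(1.600000, -0.827081) = 0.051207
  p ← -0.963870 + 0.4·0.051207 = -0.943387
t=1.800000, p=-0.943387:
  k1 = f(1.800000, -0.943387) = -0.136795
  k2 = f(2.000000, -0.970746) = -0.547045
  p ← -0.943387 + 0.4·(-0.547045) = -1.162205
p(2.2) ≈ -1.1622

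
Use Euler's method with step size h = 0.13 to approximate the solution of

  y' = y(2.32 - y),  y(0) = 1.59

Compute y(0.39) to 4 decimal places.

1.9810

Euler: y_{n+1} = y_n + h·f(t_n, y_n).
t=0.000000, y=1.590000: f=1.160700 → y ← 1.590000 + 0.13·1.160700 = 1.740891
t=0.130000, y=1.740891: f=1.008166 → y ← 1.740891 + 0.13·1.008166 = 1.871953
t=0.260000, y=1.871953: f=0.838724 → y ← 1.871953 + 0.13·0.838724 = 1.980987
y(0.39) ≈ 1.9810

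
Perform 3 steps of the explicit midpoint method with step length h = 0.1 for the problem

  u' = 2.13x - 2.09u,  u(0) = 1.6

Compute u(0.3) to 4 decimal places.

0.9393

Midpoint: k1 = f(x_n, u_n); k2 = f(x_n + h/2, u_n + (h/2)·k1); u_{n+1} = u_n + h·k2.
x=0.000000, u=1.600000:
  k1 = f(0.000000, 1.600000) = -3.344000
  k2 = f(0.050000, 1.432800) = -2.888052
  u ← 1.600000 + 0.1·(-2.888052) = 1.311195
x=0.100000, u=1.311195:
  k1 = f(0.100000, 1.311195) = -2.527397
  k2 = f(0.150000, 1.184825) = -2.156784
  u ← 1.311195 + 0.1·(-2.156784) = 1.095516
x=0.200000, u=1.095516:
  k1 = f(0.200000, 1.095516) = -1.863629
  k2 = f(0.250000, 1.002335) = -1.562380
  u ← 1.095516 + 0.1·(-1.562380) = 0.939278
u(0.3) ≈ 0.9393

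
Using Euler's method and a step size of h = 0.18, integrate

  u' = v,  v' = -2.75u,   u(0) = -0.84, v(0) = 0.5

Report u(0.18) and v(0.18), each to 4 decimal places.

Euler on (u,v): u_{n+1} = u_n + h·u', v_{n+1} = v_n + h·v'.
0.000000: (-0.840000, 0.500000); f=(0.500000, 2.310000) → (-0.750000, 0.915800)
(u(0.18), v(0.18)) ≈ (-0.7500, 0.9158)

-0.7500, 0.9158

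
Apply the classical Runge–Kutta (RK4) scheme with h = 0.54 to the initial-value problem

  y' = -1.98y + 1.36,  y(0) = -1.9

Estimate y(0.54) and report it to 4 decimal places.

-0.2266

RK4: k1 = f(t_n, y_n); k2 = f(t_n + h/2, y_n + (h/2)·k1); k3 = f(t_n + h/2, y_n + (h/2)·k2); k4 = f(t_n + h, y_n + h·k3); y_{n+1} = y_n + (h/6)·(k1 + 2k2 + 2k3 + k4).
t=0.000000, y=-1.900000:
  k1 = f(0.000000, -1.900000) = 5.122000
  k2 = f(0.270000, -0.517060) = 2.383779
  k3 = f(0.270000, -1.256380) = 3.847632
  k4 = f(0.540000, 0.177721) = 1.008112
  y ← -1.900000 + (0.54/6)·(k1 + 2k2 + 2k3 + k4) = -0.226636
y(0.54) ≈ -0.2266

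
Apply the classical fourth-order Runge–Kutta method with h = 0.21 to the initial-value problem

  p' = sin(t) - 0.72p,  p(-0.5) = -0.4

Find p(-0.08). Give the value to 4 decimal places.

RK4: k1 = f(t_n, p_n); k2 = f(t_n + h/2, p_n + (h/2)·k1); k3 = f(t_n + h/2, p_n + (h/2)·k2); k4 = f(t_n + h, p_n + h·k3); p_{n+1} = p_n + (h/6)·(k1 + 2k2 + 2k3 + k4).
t=-0.500000, p=-0.400000:
  k1 = f(-0.500000, -0.400000) = -0.191426
  k2 = f(-0.395000, -0.420100) = -0.082336
  k3 = f(-0.395000, -0.408645) = -0.090584
  k4 = f(-0.290000, -0.419023) = 0.015744
  p ← -0.400000 + (0.21/6)·(k1 + 2k2 + 2k3 + k4) = -0.418253
t=-0.290000, p=-0.418253:
  k1 = f(-0.290000, -0.418253) = 0.015190
  k2 = f(-0.185000, -0.416658) = 0.116047
  k3 = f(-0.185000, -0.406068) = 0.108423
  k4 = f(-0.080000, -0.395485) = 0.204834
  p ← -0.418253 + (0.21/6)·(k1 + 2k2 + 2k3 + k4) = -0.394839
p(-0.08) ≈ -0.3948

-0.3948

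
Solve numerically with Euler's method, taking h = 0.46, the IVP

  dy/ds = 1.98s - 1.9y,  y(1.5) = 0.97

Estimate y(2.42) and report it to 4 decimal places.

Euler: y_{n+1} = y_n + h·f(s_n, y_n).
s=1.500000, y=0.970000: f=1.127000 → y ← 0.970000 + 0.46·1.127000 = 1.488420
s=1.960000, y=1.488420: f=1.052802 → y ← 1.488420 + 0.46·1.052802 = 1.972709
y(2.42) ≈ 1.9727

1.9727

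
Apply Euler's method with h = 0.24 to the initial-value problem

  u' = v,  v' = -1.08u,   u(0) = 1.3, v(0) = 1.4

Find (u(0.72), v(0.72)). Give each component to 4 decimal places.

Euler on (u,v): u_{n+1} = u_n + h·u', v_{n+1} = v_n + h·v'.
0.000000: (1.300000, 1.400000); f=(1.400000, -1.404000) → (1.636000, 1.063040)
0.240000: (1.636000, 1.063040); f=(1.063040, -1.766880) → (1.891130, 0.638989)
0.480000: (1.891130, 0.638989); f=(0.638989, -2.042420) → (2.044487, 0.148808)
(u(0.72), v(0.72)) ≈ (2.0445, 0.1488)

2.0445, 0.1488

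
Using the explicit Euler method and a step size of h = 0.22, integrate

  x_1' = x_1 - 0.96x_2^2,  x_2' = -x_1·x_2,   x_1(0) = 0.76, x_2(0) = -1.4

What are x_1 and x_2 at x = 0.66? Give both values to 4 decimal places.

Euler on (x_1,x_2): x_1_{n+1} = x_1_n + h·x_1', x_2_{n+1} = x_2_n + h·x_2'.
0.000000: (0.760000, -1.400000); f=(-1.121600, 1.064000) → (0.513248, -1.165920)
0.220000: (0.513248, -1.165920); f=(-0.791747, 0.598406) → (0.339064, -1.034271)
0.440000: (0.339064, -1.034271); f=(-0.687863, 0.350684) → (0.187734, -0.957120)
(x_1(0.66), x_2(0.66)) ≈ (0.1877, -0.9571)

0.1877, -0.9571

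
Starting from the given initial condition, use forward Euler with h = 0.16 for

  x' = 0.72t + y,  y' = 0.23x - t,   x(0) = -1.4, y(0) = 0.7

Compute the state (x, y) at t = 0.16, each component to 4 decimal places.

Euler on (x,y): x_{n+1} = x_n + h·x', y_{n+1} = y_n + h·y'.
0.000000: (-1.400000, 0.700000); f=(0.700000, -0.322000) → (-1.288000, 0.648480)
(x(0.16), y(0.16)) ≈ (-1.2880, 0.6485)

-1.2880, 0.6485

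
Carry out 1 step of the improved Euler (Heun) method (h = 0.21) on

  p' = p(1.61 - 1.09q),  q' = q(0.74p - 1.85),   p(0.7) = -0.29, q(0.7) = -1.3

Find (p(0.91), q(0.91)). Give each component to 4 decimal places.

Heun on (p,q): k1 = f(t_n, state_n); k2 = f(t_n + h, state_n + h·k1); state_{n+1} = state_n + (h/2)·(k1 + k2).
0.700000: (-0.290000, -1.300000)
  k1 = (-0.877830, 2.683980)
  predictor → (-0.474344, -0.736364)
  k2 = (-1.144421, 1.620748)
  → (-0.502336, -0.848004)
(p(0.91), q(0.91)) ≈ (-0.5023, -0.8480)

-0.5023, -0.8480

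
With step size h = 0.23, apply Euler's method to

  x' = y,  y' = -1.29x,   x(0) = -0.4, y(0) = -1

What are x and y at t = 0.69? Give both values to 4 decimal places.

-0.9924, -0.4473

Euler on (x,y): x_{n+1} = x_n + h·x', y_{n+1} = y_n + h·y'.
0.000000: (-0.400000, -1.000000); f=(-1.000000, 0.516000) → (-0.630000, -0.881320)
0.230000: (-0.630000, -0.881320); f=(-0.881320, 0.812700) → (-0.832704, -0.694399)
0.460000: (-0.832704, -0.694399); f=(-0.694399, 1.074188) → (-0.992415, -0.447336)
(x(0.69), y(0.69)) ≈ (-0.9924, -0.4473)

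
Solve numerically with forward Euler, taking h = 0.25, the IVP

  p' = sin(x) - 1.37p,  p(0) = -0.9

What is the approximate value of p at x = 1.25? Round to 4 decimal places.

0.2812

Euler: p_{n+1} = p_n + h·f(x_n, p_n).
x=0.000000, p=-0.900000: f=1.233000 → p ← -0.900000 + 0.25·1.233000 = -0.591750
x=0.250000, p=-0.591750: f=1.058101 → p ← -0.591750 + 0.25·1.058101 = -0.327225
x=0.500000, p=-0.327225: f=0.927723 → p ← -0.327225 + 0.25·0.927723 = -0.095294
x=0.750000, p=-0.095294: f=0.812191 → p ← -0.095294 + 0.25·0.812191 = 0.107754
x=1.000000, p=0.107754: f=0.693848 → p ← 0.107754 + 0.25·0.693848 = 0.281216
p(1.25) ≈ 0.2812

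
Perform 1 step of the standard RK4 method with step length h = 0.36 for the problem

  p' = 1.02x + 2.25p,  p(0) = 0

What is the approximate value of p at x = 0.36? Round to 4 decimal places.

RK4: k1 = f(x_n, p_n); k2 = f(x_n + h/2, p_n + (h/2)·k1); k3 = f(x_n + h/2, p_n + (h/2)·k2); k4 = f(x_n + h, p_n + h·k3); p_{n+1} = p_n + (h/6)·(k1 + 2k2 + 2k3 + k4).
x=0.000000, p=0.000000:
  k1 = f(0.000000, 0.000000) = 0.000000
  k2 = f(0.180000, 0.000000) = 0.183600
  k3 = f(0.180000, 0.033048) = 0.257958
  k4 = f(0.360000, 0.092865) = 0.576146
  p ← 0.000000 + (0.36/6)·(k1 + 2k2 + 2k3 + k4) = 0.087556
p(0.36) ≈ 0.0876

0.0876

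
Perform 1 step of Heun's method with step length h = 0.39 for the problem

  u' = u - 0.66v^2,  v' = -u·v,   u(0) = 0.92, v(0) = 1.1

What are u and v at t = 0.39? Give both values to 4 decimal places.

1.0683, 0.7696

Heun on (u,v): k1 = f(t_n, state_n); k2 = f(t_n + h, state_n + h·k1); state_{n+1} = state_n + (h/2)·(k1 + k2).
0.000000: (0.920000, 1.100000)
  k1 = (0.121400, -1.012000)
  predictor → (0.967346, 0.705320)
  k2 = (0.639012, -0.682288)
  → (1.068280, 0.769614)
(u(0.39), v(0.39)) ≈ (1.0683, 0.7696)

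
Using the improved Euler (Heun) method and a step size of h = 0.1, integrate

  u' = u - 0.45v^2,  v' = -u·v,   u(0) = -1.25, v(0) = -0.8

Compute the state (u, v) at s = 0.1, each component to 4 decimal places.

-1.4153, -0.9132

Heun on (u,v): k1 = f(s_n, state_n); k2 = f(s_n + h, state_n + h·k1); state_{n+1} = state_n + (h/2)·(k1 + k2).
0.000000: (-1.250000, -0.800000)
  k1 = (-1.538000, -1.000000)
  predictor → (-1.403800, -0.900000)
  k2 = (-1.768300, -1.263420)
  → (-1.415315, -0.913171)
(u(0.1), v(0.1)) ≈ (-1.4153, -0.9132)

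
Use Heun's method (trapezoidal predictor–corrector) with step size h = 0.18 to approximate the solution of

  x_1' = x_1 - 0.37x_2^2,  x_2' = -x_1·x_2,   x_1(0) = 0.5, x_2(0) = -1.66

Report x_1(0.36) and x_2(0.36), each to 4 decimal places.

Heun on (x_1,x_2): k1 = f(x_n, state_n); k2 = f(x_n + h, state_n + h·k1); state_{n+1} = state_n + (h/2)·(k1 + k2).
0.000000: (0.500000, -1.660000)
  k1 = (-0.519572, 0.830000)
  predictor → (0.406477, -1.510600)
  k2 = (-0.437831, 0.614024)
  → (0.413834, -1.530038)
0.180000: (0.413834, -1.530038)
  k1 = (-0.452342, 0.633181)
  predictor → (0.332412, -1.416065)
  k2 = (-0.409527, 0.470717)
  → (0.336266, -1.430687)
(x_1(0.36), x_2(0.36)) ≈ (0.3363, -1.4307)

0.3363, -1.4307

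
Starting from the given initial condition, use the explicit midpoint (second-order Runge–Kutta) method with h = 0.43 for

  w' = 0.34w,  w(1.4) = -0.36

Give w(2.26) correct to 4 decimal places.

-0.4818

Midpoint: k1 = f(s_n, w_n); k2 = f(s_n + h/2, w_n + (h/2)·k1); w_{n+1} = w_n + h·k2.
s=1.400000, w=-0.360000:
  k1 = f(1.400000, -0.360000) = -0.122400
  k2 = f(1.615000, -0.386316) = -0.131347
  w ← -0.360000 + 0.43·(-0.131347) = -0.416479
s=1.830000, w=-0.416479:
  k1 = f(1.830000, -0.416479) = -0.141603
  k2 = f(2.045000, -0.446924) = -0.151954
  w ← -0.416479 + 0.43·(-0.151954) = -0.481820
w(2.26) ≈ -0.4818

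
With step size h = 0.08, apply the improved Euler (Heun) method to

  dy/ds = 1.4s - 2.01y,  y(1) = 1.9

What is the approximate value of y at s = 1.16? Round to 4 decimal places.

Heun: k1 = f(s_n, y_n); k2 = f(s_n + h, y_n + h·k1); y_{n+1} = y_n + (h/2)·(k1 + k2).
s=1.000000, y=1.900000:
  k1 = f(1.000000, 1.900000) = -2.419000
  k2 = f(1.080000, 1.706480) = -1.918025
  y ← 1.900000 + (0.08/2)·(-2.419000 + (-1.918025)) = 1.726519
s=1.080000, y=1.726519:
  k1 = f(1.080000, 1.726519) = -1.958303
  k2 = f(1.160000, 1.569855) = -1.531408
  y ← 1.726519 + (0.08/2)·(-1.958303 + (-1.531408)) = 1.586931
y(1.16) ≈ 1.5869

1.5869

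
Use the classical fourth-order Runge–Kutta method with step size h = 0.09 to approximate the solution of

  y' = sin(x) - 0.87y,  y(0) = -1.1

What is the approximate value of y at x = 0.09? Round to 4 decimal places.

-1.0132

RK4: k1 = f(x_n, y_n); k2 = f(x_n + h/2, y_n + (h/2)·k1); k3 = f(x_n + h/2, y_n + (h/2)·k2); k4 = f(x_n + h, y_n + h·k3); y_{n+1} = y_n + (h/6)·(k1 + 2k2 + 2k3 + k4).
x=0.000000, y=-1.100000:
  k1 = f(0.000000, -1.100000) = 0.957000
  k2 = f(0.045000, -1.056935) = 0.964518
  k3 = f(0.045000, -1.056597) = 0.964224
  k4 = f(0.090000, -1.013220) = 0.971380
  y ← -1.100000 + (0.09/6)·(k1 + 2k2 + 2k3 + k4) = -1.013212
y(0.09) ≈ -1.0132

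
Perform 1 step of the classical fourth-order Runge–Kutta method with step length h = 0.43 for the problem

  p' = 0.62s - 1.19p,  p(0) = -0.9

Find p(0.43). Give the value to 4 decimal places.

RK4: k1 = f(s_n, p_n); k2 = f(s_n + h/2, p_n + (h/2)·k1); k3 = f(s_n + h/2, p_n + (h/2)·k2); k4 = f(s_n + h, p_n + h·k3); p_{n+1} = p_n + (h/6)·(k1 + 2k2 + 2k3 + k4).
s=0.000000, p=-0.900000:
  k1 = f(0.000000, -0.900000) = 1.071000
  k2 = f(0.215000, -0.669735) = 0.930285
  k3 = f(0.215000, -0.699989) = 0.966287
  k4 = f(0.430000, -0.484497) = 0.843151
  p ← -0.900000 + (0.43/6)·(k1 + 2k2 + 2k3 + k4) = -0.490977
p(0.43) ≈ -0.4910

-0.4910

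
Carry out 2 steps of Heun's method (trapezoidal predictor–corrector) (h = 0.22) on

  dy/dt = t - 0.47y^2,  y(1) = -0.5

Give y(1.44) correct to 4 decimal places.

Heun: k1 = f(t_n, y_n); k2 = f(t_n + h, y_n + h·k1); y_{n+1} = y_n + (h/2)·(k1 + k2).
t=1.000000, y=-0.500000:
  k1 = f(1.000000, -0.500000) = 0.882500
  k2 = f(1.220000, -0.305850) = 1.176034
  y ← -0.500000 + (0.22/2)·(0.882500 + 1.176034) = -0.273561
t=1.220000, y=-0.273561:
  k1 = f(1.220000, -0.273561) = 1.184827
  k2 = f(1.440000, -0.012899) = 1.439922
  y ← -0.273561 + (0.22/2)·(1.184827 + 1.439922) = 0.015161
y(1.44) ≈ 0.0152

0.0152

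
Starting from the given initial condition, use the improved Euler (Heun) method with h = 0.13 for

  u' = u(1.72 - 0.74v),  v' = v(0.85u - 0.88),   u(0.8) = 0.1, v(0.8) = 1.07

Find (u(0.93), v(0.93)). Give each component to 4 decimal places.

0.1134, 0.9658

Heun on (u,v): k1 = f(t_n, state_n); k2 = f(t_n + h, state_n + h·k1); state_{n+1} = state_n + (h/2)·(k1 + k2).
0.800000: (0.100000, 1.070000)
  k1 = (0.092820, -0.850650)
  predictor → (0.112067, 0.959416)
  k2 = (0.113191, -0.752895)
  → (0.113391, 0.965770)
(u(0.93), v(0.93)) ≈ (0.1134, 0.9658)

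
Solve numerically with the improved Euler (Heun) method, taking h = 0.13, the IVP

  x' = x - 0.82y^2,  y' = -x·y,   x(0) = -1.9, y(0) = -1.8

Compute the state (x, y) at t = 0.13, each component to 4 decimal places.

Heun on (x,y): k1 = f(t_n, state_n); k2 = f(t_n + h, state_n + h·k1); state_{n+1} = state_n + (h/2)·(k1 + k2).
0.000000: (-1.900000, -1.800000)
  k1 = (-4.556800, -3.420000)
  predictor → (-2.492384, -2.244600)
  k2 = (-6.623732, -5.594405)
  → (-2.626735, -2.385936)
(x(0.13), y(0.13)) ≈ (-2.6267, -2.3859)

-2.6267, -2.3859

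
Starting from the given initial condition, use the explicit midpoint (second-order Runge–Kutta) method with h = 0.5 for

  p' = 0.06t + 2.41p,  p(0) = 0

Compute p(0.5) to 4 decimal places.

Midpoint: k1 = f(t_n, p_n); k2 = f(t_n + h/2, p_n + (h/2)·k1); p_{n+1} = p_n + h·k2.
t=0.000000, p=0.000000:
  k1 = f(0.000000, 0.000000) = 0.000000
  k2 = f(0.250000, 0.000000) = 0.015000
  p ← 0.000000 + 0.5·0.015000 = 0.007500
p(0.5) ≈ 0.0075

0.0075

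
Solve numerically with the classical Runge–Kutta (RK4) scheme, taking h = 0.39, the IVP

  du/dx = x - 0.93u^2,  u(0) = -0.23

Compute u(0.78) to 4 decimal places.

0.0538

RK4: k1 = f(x_n, u_n); k2 = f(x_n + h/2, u_n + (h/2)·k1); k3 = f(x_n + h/2, u_n + (h/2)·k2); k4 = f(x_n + h, u_n + h·k3); u_{n+1} = u_n + (h/6)·(k1 + 2k2 + 2k3 + k4).
x=0.000000, u=-0.230000:
  k1 = f(0.000000, -0.230000) = -0.049197
  k2 = f(0.195000, -0.239593) = 0.141613
  k3 = f(0.195000, -0.202385) = 0.156907
  k4 = f(0.390000, -0.168806) = 0.363499
  u ← -0.230000 + (0.39/6)·(k1 + 2k2 + 2k3 + k4) = -0.170763
x=0.390000, u=-0.170763:
  k1 = f(0.390000, -0.170763) = 0.362881
  k2 = f(0.585000, -0.100001) = 0.575700
  k3 = f(0.585000, -0.058501) = 0.581817
  k4 = f(0.780000, 0.056146) = 0.777068
  u ← -0.170763 + (0.39/6)·(k1 + 2k2 + 2k3 + k4) = 0.053811
u(0.78) ≈ 0.0538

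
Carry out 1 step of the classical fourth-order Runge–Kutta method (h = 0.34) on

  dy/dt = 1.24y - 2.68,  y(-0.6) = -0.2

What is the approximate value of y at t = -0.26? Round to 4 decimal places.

RK4: k1 = f(t_n, y_n); k2 = f(t_n + h/2, y_n + (h/2)·k1); k3 = f(t_n + h/2, y_n + (h/2)·k2); k4 = f(t_n + h, y_n + h·k3); y_{n+1} = y_n + (h/6)·(k1 + 2k2 + 2k3 + k4).
t=-0.600000, y=-0.200000:
  k1 = f(-0.600000, -0.200000) = -2.928000
  k2 = f(-0.430000, -0.697760) = -3.545222
  k3 = f(-0.430000, -0.802688) = -3.675333
  k4 = f(-0.260000, -1.449613) = -4.477520
  y ← -0.200000 + (0.34/6)·(k1 + 2k2 + 2k3 + k4) = -1.437976
y(-0.26) ≈ -1.4380

-1.4380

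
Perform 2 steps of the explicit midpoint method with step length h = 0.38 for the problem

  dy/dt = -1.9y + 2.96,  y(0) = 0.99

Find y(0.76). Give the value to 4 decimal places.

Midpoint: k1 = f(t_n, y_n); k2 = f(t_n + h/2, y_n + (h/2)·k1); y_{n+1} = y_n + h·k2.
t=0.000000, y=0.990000:
  k1 = f(0.000000, 0.990000) = 1.079000
  k2 = f(0.190000, 1.195010) = 0.689481
  y ← 0.990000 + 0.38·0.689481 = 1.252003
t=0.380000, y=1.252003:
  k1 = f(0.380000, 1.252003) = 0.581195
  k2 = f(0.570000, 1.362430) = 0.371383
  y ← 1.252003 + 0.38·0.371383 = 1.393128
y(0.76) ≈ 1.3931

1.3931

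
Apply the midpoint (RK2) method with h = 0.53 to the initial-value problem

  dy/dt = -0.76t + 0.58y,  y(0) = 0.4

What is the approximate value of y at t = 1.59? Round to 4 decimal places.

-0.2791

Midpoint: k1 = f(t_n, y_n); k2 = f(t_n + h/2, y_n + (h/2)·k1); y_{n+1} = y_n + h·k2.
t=0.000000, y=0.400000:
  k1 = f(0.000000, 0.400000) = 0.232000
  k2 = f(0.265000, 0.461480) = 0.066258
  y ← 0.400000 + 0.53·0.066258 = 0.435117
t=0.530000, y=0.435117:
  k1 = f(0.530000, 0.435117) = -0.150432
  k2 = f(0.795000, 0.395252) = -0.374954
  y ← 0.435117 + 0.53·(-0.374954) = 0.236392
t=1.060000, y=0.236392:
  k1 = f(1.060000, 0.236392) = -0.668493
  k2 = f(1.325000, 0.059241) = -0.972640
  y ← 0.236392 + 0.53·(-0.972640) = -0.279108
y(1.59) ≈ -0.2791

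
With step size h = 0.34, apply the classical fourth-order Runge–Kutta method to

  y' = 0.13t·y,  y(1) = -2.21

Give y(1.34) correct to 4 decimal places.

RK4: k1 = f(t_n, y_n); k2 = f(t_n + h/2, y_n + (h/2)·k1); k3 = f(t_n + h/2, y_n + (h/2)·k2); k4 = f(t_n + h, y_n + h·k3); y_{n+1} = y_n + (h/6)·(k1 + 2k2 + 2k3 + k4).
t=1.000000, y=-2.210000:
  k1 = f(1.000000, -2.210000) = -0.287300
  k2 = f(1.170000, -2.258841) = -0.343570
  k3 = f(1.170000, -2.268407) = -0.345025
  k4 = f(1.340000, -2.327308) = -0.405417
  y ← -2.210000 + (0.34/6)·(k1 + 2k2 + 2k3 + k4) = -2.327295
y(1.34) ≈ -2.3273

-2.3273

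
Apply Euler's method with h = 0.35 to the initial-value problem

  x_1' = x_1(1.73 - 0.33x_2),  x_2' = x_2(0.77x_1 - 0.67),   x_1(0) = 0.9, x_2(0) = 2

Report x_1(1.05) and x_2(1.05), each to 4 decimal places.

Euler on (x_1,x_2): x_1_{n+1} = x_1_n + h·x_1', x_2_{n+1} = x_2_n + h·x_2'.
0.000000: (0.900000, 2.000000); f=(0.963000, 0.046000) → (1.237050, 2.016100)
0.350000: (1.237050, 2.016100); f=(1.317071, 0.569606) → (1.698025, 2.215462)
0.700000: (1.698025, 2.215462); f=(1.696153, 1.412311) → (2.291678, 2.709771)
(x_1(1.05), x_2(1.05)) ≈ (2.2917, 2.7098)

2.2917, 2.7098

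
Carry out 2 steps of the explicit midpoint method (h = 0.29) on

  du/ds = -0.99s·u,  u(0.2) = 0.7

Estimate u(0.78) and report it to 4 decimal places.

Midpoint: k1 = f(s_n, u_n); k2 = f(s_n + h/2, u_n + (h/2)·k1); u_{n+1} = u_n + h·k2.
s=0.200000, u=0.700000:
  k1 = f(0.200000, 0.700000) = -0.138600
  k2 = f(0.345000, 0.679903) = -0.232221
  u ← 0.700000 + 0.29·(-0.232221) = 0.632656
s=0.490000, u=0.632656:
  k1 = f(0.490000, 0.632656) = -0.306901
  k2 = f(0.635000, 0.588155) = -0.369744
  u ← 0.632656 + 0.29·(-0.369744) = 0.525430
u(0.78) ≈ 0.5254

0.5254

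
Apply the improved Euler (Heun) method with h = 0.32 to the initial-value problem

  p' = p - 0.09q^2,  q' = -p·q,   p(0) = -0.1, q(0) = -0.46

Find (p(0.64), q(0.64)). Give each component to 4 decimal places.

Heun on (p,q): k1 = f(t_n, state_n); k2 = f(t_n + h, state_n + h·k1); state_{n+1} = state_n + (h/2)·(k1 + k2).
0.000000: (-0.100000, -0.460000)
  k1 = (-0.119044, -0.046000)
  predictor → (-0.138094, -0.474720)
  k2 = (-0.158376, -0.065556)
  → (-0.144387, -0.477849)
0.320000: (-0.144387, -0.477849)
  k1 = (-0.164938, -0.068995)
  predictor → (-0.197167, -0.499927)
  k2 = (-0.219661, -0.098569)
  → (-0.205923, -0.504659)
(p(0.64), q(0.64)) ≈ (-0.2059, -0.5047)

-0.2059, -0.5047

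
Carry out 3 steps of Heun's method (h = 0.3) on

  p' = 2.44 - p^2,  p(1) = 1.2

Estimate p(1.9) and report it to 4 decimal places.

Heun: k1 = f(s_n, p_n); k2 = f(s_n + h, p_n + h·k1); p_{n+1} = p_n + (h/2)·(k1 + k2).
s=1.000000, p=1.200000:
  k1 = f(1.000000, 1.200000) = 1.000000
  k2 = f(1.300000, 1.500000) = 0.190000
  p ← 1.200000 + (0.3/2)·(1.000000 + 0.190000) = 1.378500
s=1.300000, p=1.378500:
  k1 = f(1.300000, 1.378500) = 0.539738
  k2 = f(1.600000, 1.540421) = 0.067102
  p ← 1.378500 + (0.3/2)·(0.539738 + 0.067102) = 1.469526
s=1.600000, p=1.469526:
  k1 = f(1.600000, 1.469526) = 0.280493
  k2 = f(1.900000, 1.553674) = 0.026097
  p ← 1.469526 + (0.3/2)·(0.280493 + 0.026097) = 1.515515
p(1.9) ≈ 1.5155

1.5155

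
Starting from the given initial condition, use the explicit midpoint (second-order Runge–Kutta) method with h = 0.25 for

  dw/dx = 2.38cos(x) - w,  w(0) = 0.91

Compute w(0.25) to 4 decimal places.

Midpoint: k1 = f(x_n, w_n); k2 = f(x_n + h/2, w_n + (h/2)·k1); w_{n+1} = w_n + h·k2.
x=0.000000, w=0.910000:
  k1 = f(0.000000, 0.910000) = 1.470000
  k2 = f(0.125000, 1.093750) = 1.267680
  w ← 0.910000 + 0.25·1.267680 = 1.226920
w(0.25) ≈ 1.2269

1.2269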